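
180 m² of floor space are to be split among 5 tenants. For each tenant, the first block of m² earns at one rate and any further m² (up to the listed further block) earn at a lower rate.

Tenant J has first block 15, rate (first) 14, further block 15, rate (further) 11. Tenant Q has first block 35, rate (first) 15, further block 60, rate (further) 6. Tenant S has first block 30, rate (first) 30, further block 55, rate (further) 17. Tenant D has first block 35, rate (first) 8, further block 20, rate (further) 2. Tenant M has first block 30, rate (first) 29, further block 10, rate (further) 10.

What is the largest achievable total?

Order all 10 blocks by rate: Tenant S/first 30 > Tenant M/first 29 > Tenant S/second 17 > Tenant Q/first 15 > Tenant J/first 14 > Tenant J/second 11 > Tenant M/second 10 > Tenant D/first 8 > Tenant Q/second 6 > Tenant D/second 2.
Fill Tenant S first block (30 at 30) — 150 left.
Tenant M first at 29: fill all 30 — 120 left.
Tenant S second at 17: fill all 55 — 65 left.
Fill Tenant Q first block (35 at 15) — 30 left.
Fill Tenant J first block (15 at 14) — 15 left.
Tenant J/second (11): +15 — 0 left.
Total = 30×30 + 29×30 + 17×55 + 15×35 + 14×15 + 11×15 = 3605.

3605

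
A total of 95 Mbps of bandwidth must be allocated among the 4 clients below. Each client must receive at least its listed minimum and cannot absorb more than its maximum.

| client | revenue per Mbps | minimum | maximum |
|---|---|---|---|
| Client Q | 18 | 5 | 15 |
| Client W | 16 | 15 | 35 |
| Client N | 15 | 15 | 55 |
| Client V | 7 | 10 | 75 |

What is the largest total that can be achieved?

Meeting every minimum uses 5+15+15+10 = 45 Mbps, leaving 50.
Rank by revenue per Mbps: Client Q 18 > Client W 16 > Client N 15 > Client V 7.
Client Q takes 10 more to reach its cap of 15 — 40 left.
Give Client W 20 more to hit its cap of 35 — 20 left.
Client N has room for 40 more but only 20 remain, so it gets 35.
Total = 18×15 + 16×35 + 15×35 + 7×10 = 1425.

1425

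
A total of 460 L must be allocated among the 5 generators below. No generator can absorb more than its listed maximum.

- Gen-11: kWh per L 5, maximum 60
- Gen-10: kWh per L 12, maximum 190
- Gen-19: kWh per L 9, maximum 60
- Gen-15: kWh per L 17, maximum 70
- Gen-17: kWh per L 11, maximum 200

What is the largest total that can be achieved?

5670

Order the generators by kWh per L: Gen-15 17 > Gen-10 12 > Gen-17 11 > Gen-19 9 > Gen-11 5.
Gen-15: +70 to 70 (cap) ; 390 left.
Give Gen-10 190 to hit its cap of 190 ; 200 left.
Give Gen-17 200 to hit its cap of 200 ; 0 left.
Total = 12×190 + 17×70 + 11×200 = 5670.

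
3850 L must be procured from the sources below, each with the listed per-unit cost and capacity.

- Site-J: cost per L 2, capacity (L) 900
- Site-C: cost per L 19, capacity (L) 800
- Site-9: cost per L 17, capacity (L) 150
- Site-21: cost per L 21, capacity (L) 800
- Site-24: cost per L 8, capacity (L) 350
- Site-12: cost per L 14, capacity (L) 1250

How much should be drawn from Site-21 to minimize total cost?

Cheapest first:
Site-J at 2: take all 900 L ; 2950 still needed.
Site-24 at 8: take all 350 L ; 2600 still needed.
Take 1250 from Site-12 at 14 ; need 1350 more.
Take 150 from Site-9 at 17 ; need 1200 more.
Site-C at 19: take all 800 L ; 400 still needed.
Take 400 from Site-21 at 21 to finish.

400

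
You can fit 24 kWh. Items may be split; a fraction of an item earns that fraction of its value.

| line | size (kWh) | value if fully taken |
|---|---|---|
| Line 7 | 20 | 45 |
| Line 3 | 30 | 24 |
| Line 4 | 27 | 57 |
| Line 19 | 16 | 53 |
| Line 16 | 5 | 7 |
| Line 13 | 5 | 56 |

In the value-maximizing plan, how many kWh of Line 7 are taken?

3

Sort by value density: Line 13 56/5≈11.2, Line 19 53/16≈3.31, Line 7 45/20≈2.25, Line 4 57/27≈2.11, Line 16 7/5≈1.4, Line 3 24/30≈0.8.
All 5 kWh of Line 13 fit (value 56) — 19 remain.
Take all of Line 19 (16 kWh, value 53) — 3 kWh left.
3 kWh left: a 3/20 share of Line 7 gives 45×3/20 = 6.75.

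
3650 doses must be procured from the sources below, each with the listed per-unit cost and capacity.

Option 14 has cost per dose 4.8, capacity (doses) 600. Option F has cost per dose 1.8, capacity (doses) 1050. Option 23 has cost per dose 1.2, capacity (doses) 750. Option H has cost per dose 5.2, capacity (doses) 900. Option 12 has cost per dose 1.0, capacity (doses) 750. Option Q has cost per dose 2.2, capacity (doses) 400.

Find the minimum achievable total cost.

Fill from the cheapest source first.
Take 750 from Option 12 at 1.0 — need 2900 more.
Option 23 (1.2): use full 750 — 2150 doses to go.
Option F at 1.8: take all 1050 doses — 1100 still needed.
Option Q (2.2): use full 400 — 700 doses to go.
Take 600 from Option 14 at 4.8 — need 100 more.
Option H (5.2): take the remaining 100 — done.
Cost = 750×1.0 + 750×1.2 + 1050×1.8 + 400×2.2 + 600×4.8 + 100×5.2 = 7820.

7820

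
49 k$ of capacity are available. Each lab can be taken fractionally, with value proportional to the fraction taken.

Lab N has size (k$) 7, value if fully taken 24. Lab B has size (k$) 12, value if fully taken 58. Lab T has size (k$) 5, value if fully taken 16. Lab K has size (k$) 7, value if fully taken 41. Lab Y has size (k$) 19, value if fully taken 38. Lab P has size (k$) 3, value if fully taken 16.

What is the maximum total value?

Sort by value density: Lab K 41/7≈5.86, Lab P 16/3≈5.33, Lab B 58/12≈4.83, Lab N 24/7≈3.43, Lab T 16/5≈3.2, Lab Y 38/19≈2.
Take all of Lab K (7 k$, value 41) ; 42 k$ left.
All 3 k$ of Lab P fit (value 16) ; 39 remain.
Lab B: take in full, 12 k$ for value 58 ; 27 left.
All 7 k$ of Lab N fit (value 24) ; 20 remain.
Lab T: take in full, 5 k$ for value 16 ; 15 left.
Fill the last 15 k$ with part of Lab Y: 15/19 of it earns 30.
Total value = 185.

185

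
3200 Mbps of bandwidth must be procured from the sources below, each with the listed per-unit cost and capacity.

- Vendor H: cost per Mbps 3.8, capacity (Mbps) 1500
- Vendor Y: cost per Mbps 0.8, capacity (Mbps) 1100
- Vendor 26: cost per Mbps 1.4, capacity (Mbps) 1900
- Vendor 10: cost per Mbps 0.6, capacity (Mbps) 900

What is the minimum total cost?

3100

Fill from the cheapest source first.
Vendor 10 at 0.6: take all 900 Mbps — 2300 still needed.
Vendor Y at 0.8: take all 1100 Mbps — 1200 still needed.
Vendor 26 at 1.4: take 1200 of its 1900 — requirement met.
Vendor H: unused.
Cost = 900×0.6 + 1100×0.8 + 1200×1.4 = 3100.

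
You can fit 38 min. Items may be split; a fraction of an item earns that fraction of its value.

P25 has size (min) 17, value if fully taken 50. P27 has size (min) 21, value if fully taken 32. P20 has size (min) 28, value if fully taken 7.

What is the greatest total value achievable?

Best value per unit of size first: P25 50/17≈2.94, P27 32/21≈1.52, P20 7/28≈0.25.
All 17 min of P25 fit (value 50) — 21 remain.
All 21 min of P27 fit (value 32) — 0 remain.
Total value = 82.

82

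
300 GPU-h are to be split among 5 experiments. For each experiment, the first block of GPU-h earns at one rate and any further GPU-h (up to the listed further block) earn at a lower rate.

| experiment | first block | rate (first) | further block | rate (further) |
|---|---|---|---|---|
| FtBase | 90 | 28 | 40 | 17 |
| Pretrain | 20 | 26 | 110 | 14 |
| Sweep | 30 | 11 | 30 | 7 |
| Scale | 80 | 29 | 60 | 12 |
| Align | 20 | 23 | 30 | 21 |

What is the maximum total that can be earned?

Treat each block as its own option and order by rate: Scale/T1 29 > FtBase/T1 28 > Pretrain/T1 26 > Align/T1 23 > Align/T2 21 > FtBase/T2 17 > Pretrain/T2 14 > Scale/T2 12 > Sweep/T1 11 > Sweep/T2 7.
Scale T1 at 29: fill all 80 ; 220 left.
FtBase/T1 (28): +90 ; 130 left.
Pretrain T1 at 26: fill all 20 ; 110 left.
Align T1 at 23: fill all 20 ; 90 left.
Align T2 at 21: fill all 30 ; 60 left.
FtBase T2 at 17: fill all 40 ; 20 left.
Pretrain T2 at 14: only 20 left, fill 20.
Total = 29×80 + 28×90 + 26×20 + 23×20 + 21×30 + 17×40 + 14×20 = 7410.

7410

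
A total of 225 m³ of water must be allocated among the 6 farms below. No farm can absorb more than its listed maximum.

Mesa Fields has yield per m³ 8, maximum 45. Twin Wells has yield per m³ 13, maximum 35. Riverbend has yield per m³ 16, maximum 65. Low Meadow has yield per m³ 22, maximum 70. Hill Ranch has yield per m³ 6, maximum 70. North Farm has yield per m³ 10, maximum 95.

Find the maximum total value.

3585

Order the farms by yield per m³: Low Meadow 22 > Riverbend 16 > Twin Wells 13 > North Farm 10 > Mesa Fields 8 > Hill Ranch 6.
Low Meadow takes 70 to reach its cap of 70 ; 155 left.
Riverbend takes 65 to reach its cap of 65 ; 90 left.
Give Twin Wells 35 to hit its cap of 35 ; 55 left.
North Farm: +55 (room for 95) → 55. Pool exhausted.
Total = 13×35 + 16×65 + 22×70 + 10×55 = 3585.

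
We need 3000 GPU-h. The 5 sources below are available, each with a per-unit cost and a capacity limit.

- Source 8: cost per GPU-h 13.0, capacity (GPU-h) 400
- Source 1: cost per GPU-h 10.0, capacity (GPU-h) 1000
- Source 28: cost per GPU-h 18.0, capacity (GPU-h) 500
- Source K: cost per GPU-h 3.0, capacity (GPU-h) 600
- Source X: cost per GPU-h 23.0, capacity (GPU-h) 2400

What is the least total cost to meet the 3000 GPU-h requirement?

Cheapest first:
Take 600 from Source K at 3.0 — need 2400 more.
Take 1000 from Source 1 at 10.0 — need 1400 more.
Source 8 at 13.0: take all 400 GPU-h — 1000 still needed.
Source 28 (18.0): use full 500 — 500 GPU-h to go.
Source X at 23.0: take 500 of its 2400 — requirement met.
Cost = 600×3.0 + 1000×10.0 + 400×13.0 + 500×18.0 + 500×23.0 = 37500.

37500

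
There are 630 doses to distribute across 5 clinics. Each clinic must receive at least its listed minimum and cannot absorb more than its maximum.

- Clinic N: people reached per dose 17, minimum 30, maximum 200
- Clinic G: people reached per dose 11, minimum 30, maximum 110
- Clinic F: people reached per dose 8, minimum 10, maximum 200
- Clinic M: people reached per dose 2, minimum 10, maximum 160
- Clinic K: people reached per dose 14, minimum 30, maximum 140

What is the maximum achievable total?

7950

Meeting every minimum uses 30+30+10+10+30 = 110 doses, leaving 520.
Highest people reached per dose first: Clinic N 17 > Clinic K 14 > Clinic G 11 > Clinic F 8 > Clinic M 2.
Clinic N takes 170 more to reach its cap of 200 — 350 left.
Clinic K takes 110 more to reach its cap of 140 — 240 left.
Give Clinic G 80 more to hit its cap of 110 — 160 left.
Clinic F: +160 (room for 190) → 170. Pool exhausted.
Total = 17×200 + 11×110 + 8×170 + 2×10 + 14×140 = 7950.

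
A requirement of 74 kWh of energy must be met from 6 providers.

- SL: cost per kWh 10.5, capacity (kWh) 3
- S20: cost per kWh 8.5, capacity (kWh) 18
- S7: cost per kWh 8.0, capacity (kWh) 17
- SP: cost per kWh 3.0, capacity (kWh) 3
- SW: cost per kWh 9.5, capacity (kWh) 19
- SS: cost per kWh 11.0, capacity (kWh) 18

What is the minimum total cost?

Use providers in increasing cost order.
Take 3 from SP at 3.0 — need 71 more.
S7 (8.0): use full 17 — 54 kWh to go.
S20 (8.5): use full 18 — 36 kWh to go.
Take 19 from SW at 9.5 — need 17 more.
SL (10.5): use full 3 — 14 kWh to go.
Take 14 from SS at 11.0 to finish.
Cost = 3×3.0 + 17×8.0 + 18×8.5 + 19×9.5 + 3×10.5 + 14×11.0 = 664.

664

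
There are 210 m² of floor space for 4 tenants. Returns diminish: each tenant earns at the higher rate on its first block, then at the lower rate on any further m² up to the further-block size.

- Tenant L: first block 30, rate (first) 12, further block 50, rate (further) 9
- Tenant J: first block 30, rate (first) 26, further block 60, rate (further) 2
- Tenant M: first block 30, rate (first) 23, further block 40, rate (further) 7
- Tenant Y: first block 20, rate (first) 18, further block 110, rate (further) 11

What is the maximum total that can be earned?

Order all 8 blocks by rate: Tenant J/tier1 26 > Tenant M/tier1 23 > Tenant Y/tier1 18 > Tenant L/tier1 12 > Tenant Y/tier2 11 > Tenant L/tier2 9 > Tenant M/tier2 7 > Tenant J/tier2 2.
Tenant J/tier1 (26): +30 → 180 left.
Tenant M tier1 at 23: fill all 30 → 150 left.
Fill Tenant Y tier1 block (20 at 18) → 130 left.
Tenant L/tier1 (12): +30 → 100 left.
Tenant Y tier2 at 11: only 100 left, fill 100.
Total = 26×30 + 23×30 + 18×20 + 12×30 + 11×100 = 3290.

3290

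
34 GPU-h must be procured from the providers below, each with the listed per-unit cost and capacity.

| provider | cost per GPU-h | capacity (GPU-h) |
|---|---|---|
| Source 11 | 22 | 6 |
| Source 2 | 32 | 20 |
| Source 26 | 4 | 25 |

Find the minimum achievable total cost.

328

Fill from the cheapest provider first.
Source 26 (4): use full 25 — 9 GPU-h to go.
Source 11 at 22: take all 6 GPU-h — 3 still needed.
Take 3 from Source 2 at 32 to finish.
Cost = 25×4 + 6×22 + 3×32 = 328.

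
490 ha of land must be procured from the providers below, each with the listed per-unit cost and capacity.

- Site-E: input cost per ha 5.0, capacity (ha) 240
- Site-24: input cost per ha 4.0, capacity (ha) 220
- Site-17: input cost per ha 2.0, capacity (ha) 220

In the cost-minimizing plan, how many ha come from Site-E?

Cheapest first:
Take 220 from Site-17 at 2.0 — need 270 more.
Site-24 (4.0): use full 220 — 50 ha to go.
Site-E (5.0): take the remaining 50 — done.

50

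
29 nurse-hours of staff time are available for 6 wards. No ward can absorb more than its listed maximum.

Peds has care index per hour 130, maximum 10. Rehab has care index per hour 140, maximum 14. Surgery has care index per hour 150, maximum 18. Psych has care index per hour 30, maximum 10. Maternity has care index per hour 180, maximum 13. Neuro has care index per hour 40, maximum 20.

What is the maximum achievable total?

Order the wards by care index per hour: Maternity 180 > Surgery 150 > Rehab 140 > Peds 130 > Neuro 40 > Psych 30.
Maternity: +13 to 13 (cap) — 16 left.
Only 16 left; Surgery takes them to reach 16.
Total = 150×16 + 180×13 = 4740.

4740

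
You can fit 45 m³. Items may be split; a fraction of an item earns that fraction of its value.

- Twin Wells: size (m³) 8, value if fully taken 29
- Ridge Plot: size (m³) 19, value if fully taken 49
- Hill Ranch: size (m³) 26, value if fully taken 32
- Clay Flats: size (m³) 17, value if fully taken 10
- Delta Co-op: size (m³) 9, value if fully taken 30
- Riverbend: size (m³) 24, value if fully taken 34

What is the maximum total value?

Best value per unit of size first: Twin Wells 29/8≈3.62, Delta Co-op 30/9≈3.33, Ridge Plot 49/19≈2.58, Riverbend 34/24≈1.42, Hill Ranch 32/26≈1.23, Clay Flats 10/17≈0.588.
All 8 m³ of Twin Wells fit (value 29) — 37 remain.
All 9 m³ of Delta Co-op fit (value 30) — 28 remain.
Take all of Ridge Plot (19 m³, value 49) — 9 m³ left.
Fill the last 9 m³ with part of Riverbend: 9/24 of it earns 12.75.
Total value = 120.75.

120.75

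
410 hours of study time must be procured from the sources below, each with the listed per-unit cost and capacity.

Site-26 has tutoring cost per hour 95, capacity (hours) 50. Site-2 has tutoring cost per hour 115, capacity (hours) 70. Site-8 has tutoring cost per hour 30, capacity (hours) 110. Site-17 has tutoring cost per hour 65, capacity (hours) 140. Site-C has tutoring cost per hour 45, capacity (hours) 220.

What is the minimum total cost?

Cheapest first:
Site-8 (30): use full 110 ; 300 hours to go.
Take 220 from Site-C at 45 ; need 80 more.
Site-17 (65): take the remaining 80 ; done.
Site-26, Site-2: unused.
Cost = 110×30 + 220×45 + 80×65 = 18400.

18400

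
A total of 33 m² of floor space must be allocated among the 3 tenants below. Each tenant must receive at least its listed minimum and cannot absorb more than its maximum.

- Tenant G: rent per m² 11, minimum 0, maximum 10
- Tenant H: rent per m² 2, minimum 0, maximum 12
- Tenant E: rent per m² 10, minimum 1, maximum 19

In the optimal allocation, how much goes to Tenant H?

Meeting every minimum uses 0+0+1 = 1 m², leaving 32.
Order the tenants by rent per m²: Tenant G 11 > Tenant E 10 > Tenant H 2.
Tenant G takes 10 more to reach its cap of 10 — 22 left.
Tenant E: +18 to 19 (cap) — 4 left.
Only 4 left; Tenant H takes them to reach 4.

4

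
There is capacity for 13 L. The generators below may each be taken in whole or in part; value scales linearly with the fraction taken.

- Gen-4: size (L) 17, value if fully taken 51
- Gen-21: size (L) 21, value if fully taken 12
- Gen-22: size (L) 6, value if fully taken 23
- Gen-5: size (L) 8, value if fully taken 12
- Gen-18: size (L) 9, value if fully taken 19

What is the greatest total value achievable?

44

Sort by value density: Gen-22 23/6≈3.83, Gen-4 51/17≈3, Gen-18 19/9≈2.11, Gen-5 12/8≈1.5, Gen-21 12/21≈0.571.
All 6 L of Gen-22 fit (value 23) — 7 remain.
Fill the last 7 L with part of Gen-4: 7/17 of it earns 21.
Total value = 44.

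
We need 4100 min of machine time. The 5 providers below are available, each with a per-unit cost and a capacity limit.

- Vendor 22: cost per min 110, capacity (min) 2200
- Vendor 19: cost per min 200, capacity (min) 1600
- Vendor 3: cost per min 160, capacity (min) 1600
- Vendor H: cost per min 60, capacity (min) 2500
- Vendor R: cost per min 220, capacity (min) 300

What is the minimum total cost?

Cheapest first:
Take 2500 from Vendor H at 60 → need 1600 more.
Vendor 22 (110): take the remaining 1600 → done.
Vendor 3, Vendor 19, Vendor R: unused.
Cost = 2500×60 + 1600×110 = 326000.

326000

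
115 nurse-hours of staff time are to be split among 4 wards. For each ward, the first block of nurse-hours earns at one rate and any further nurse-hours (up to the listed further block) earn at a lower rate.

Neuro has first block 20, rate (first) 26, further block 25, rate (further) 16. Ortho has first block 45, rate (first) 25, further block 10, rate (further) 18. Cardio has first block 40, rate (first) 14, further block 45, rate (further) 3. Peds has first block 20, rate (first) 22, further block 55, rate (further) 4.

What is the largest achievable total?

2585

Treat each block as its own option and order by rate: Neuro/tier1 26 > Ortho/tier1 25 > Peds/tier1 22 > Ortho/tier2 18 > Neuro/tier2 16 > Cardio/tier1 14 > Peds/tier2 4 > Cardio/tier2 3.
Neuro/tier1 (26): +20 → 95 left.
Fill Ortho tier1 block (45 at 25) → 50 left.
Peds tier1 at 22: fill all 20 → 30 left.
Ortho/tier2 (18): +10 → 20 left.
Neuro tier2 at 16: only 20 left, fill 20.
Total = 26×20 + 25×45 + 22×20 + 18×10 + 16×20 = 2585.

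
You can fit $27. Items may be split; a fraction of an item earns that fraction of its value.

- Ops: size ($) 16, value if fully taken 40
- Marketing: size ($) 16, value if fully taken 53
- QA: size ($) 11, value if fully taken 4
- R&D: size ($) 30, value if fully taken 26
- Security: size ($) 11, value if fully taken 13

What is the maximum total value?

Rank by value-to-size ratio: Marketing 53/16≈3.31, Ops 40/16≈2.5, Security 13/11≈1.18, R&D 26/30≈0.867, QA 4/11≈0.364.
All 16 $ of Marketing fit (value 53) — 11 remain.
11 $ left: a 11/16 share of Ops gives 40×11/16 = 27.5.
Total value = 80.5.

80.5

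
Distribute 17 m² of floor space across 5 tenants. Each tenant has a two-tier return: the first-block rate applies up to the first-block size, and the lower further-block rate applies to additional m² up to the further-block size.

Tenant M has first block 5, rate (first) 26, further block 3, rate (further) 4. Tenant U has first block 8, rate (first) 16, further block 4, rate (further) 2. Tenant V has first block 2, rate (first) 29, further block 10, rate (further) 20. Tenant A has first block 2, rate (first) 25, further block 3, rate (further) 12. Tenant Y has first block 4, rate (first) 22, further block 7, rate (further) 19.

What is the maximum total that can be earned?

Order all 10 blocks by rate: Tenant V/first 29 > Tenant M/first 26 > Tenant A/first 25 > Tenant Y/first 22 > Tenant V/second 20 > Tenant Y/second 19 > Tenant U/first 16 > Tenant A/second 12 > Tenant M/second 4 > Tenant U/second 2.
Fill Tenant V first block (2 at 29) — 15 left.
Tenant M/first (26): +5 — 10 left.
Fill Tenant A first block (2 at 25) — 8 left.
Fill Tenant Y first block (4 at 22) — 4 left.
Tenant V/second: +4 of 10 at 20; pool empty.
Total = 29×2 + 26×5 + 25×2 + 22×4 + 20×4 = 406.

406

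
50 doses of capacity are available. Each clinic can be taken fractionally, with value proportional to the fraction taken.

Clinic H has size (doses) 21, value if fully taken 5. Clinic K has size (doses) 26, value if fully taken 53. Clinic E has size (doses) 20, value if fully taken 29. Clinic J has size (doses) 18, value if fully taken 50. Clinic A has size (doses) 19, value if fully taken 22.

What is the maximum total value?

Sort by value density: Clinic J 50/18≈2.78, Clinic K 53/26≈2.04, Clinic E 29/20≈1.45, Clinic A 22/19≈1.16, Clinic H 5/21≈0.238.
Take all of Clinic J (18 doses, value 50) ; 32 doses left.
All 26 doses of Clinic K fit (value 53) ; 6 remain.
6 doses left: a 6/20 share of Clinic E gives 29×6/20 = 8.7.
Total value = 111.7.

111.7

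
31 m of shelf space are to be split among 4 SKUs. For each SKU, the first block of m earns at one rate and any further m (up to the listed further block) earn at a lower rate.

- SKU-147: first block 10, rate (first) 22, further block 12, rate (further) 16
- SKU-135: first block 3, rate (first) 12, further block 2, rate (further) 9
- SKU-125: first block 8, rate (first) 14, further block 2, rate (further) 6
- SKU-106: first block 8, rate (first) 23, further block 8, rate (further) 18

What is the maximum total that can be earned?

Order all 8 blocks by rate: SKU-106/T1 23 > SKU-147/T1 22 > SKU-106/T2 18 > SKU-147/T2 16 > SKU-125/T1 14 > SKU-135/T1 12 > SKU-135/T2 9 > SKU-125/T2 6.
SKU-106/T1 (23): +8 — 23 left.
SKU-147/T1 (22): +10 — 13 left.
SKU-106 T2 at 18: fill all 8 — 5 left.
5 remain; put them into SKU-147 T2 at 16.
Total = 23×8 + 22×10 + 18×8 + 16×5 = 628.

628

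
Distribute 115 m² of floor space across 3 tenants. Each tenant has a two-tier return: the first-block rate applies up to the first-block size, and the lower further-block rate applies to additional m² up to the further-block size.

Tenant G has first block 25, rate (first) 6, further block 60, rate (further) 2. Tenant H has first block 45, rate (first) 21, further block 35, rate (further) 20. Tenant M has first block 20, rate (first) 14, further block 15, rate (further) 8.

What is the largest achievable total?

2045

Treat each block as its own option and order by rate: Tenant H/tier1 21 > Tenant H/tier2 20 > Tenant M/tier1 14 > Tenant M/tier2 8 > Tenant G/tier1 6 > Tenant G/tier2 2.
Fill Tenant H tier1 block (45 at 21) — 70 left.
Tenant H/tier2 (20): +35 — 35 left.
Tenant M tier1 at 14: fill all 20 — 15 left.
Fill Tenant M tier2 block (15 at 8) — 0 left.
Total = 21×45 + 20×35 + 14×20 + 8×15 = 2045.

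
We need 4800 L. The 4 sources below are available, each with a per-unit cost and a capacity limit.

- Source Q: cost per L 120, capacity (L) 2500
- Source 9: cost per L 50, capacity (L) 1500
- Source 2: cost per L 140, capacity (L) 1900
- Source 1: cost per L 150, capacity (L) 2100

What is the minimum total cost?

Fill from the cheapest source first.
Take 1500 from Source 9 at 50 ; need 3300 more.
Take 2500 from Source Q at 120 ; need 800 more.
Take 800 from Source 2 at 140 to finish.
Source 1: unused.
Cost = 1500×50 + 2500×120 + 800×140 = 487000.

487000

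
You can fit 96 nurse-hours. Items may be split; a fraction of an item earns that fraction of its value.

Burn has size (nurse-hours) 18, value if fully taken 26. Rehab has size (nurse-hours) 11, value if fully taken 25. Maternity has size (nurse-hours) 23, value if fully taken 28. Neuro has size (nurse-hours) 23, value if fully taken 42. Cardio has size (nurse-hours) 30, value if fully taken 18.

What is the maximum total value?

133.6

Sort by value density: Rehab 25/11≈2.27, Neuro 42/23≈1.83, Burn 26/18≈1.44, Maternity 28/23≈1.22, Cardio 18/30≈0.6.
All 11 nurse-hours of Rehab fit (value 25) → 85 remain.
Neuro: take in full, 23 nurse-hours for value 42 → 62 left.
All 18 nurse-hours of Burn fit (value 26) → 44 remain.
All 23 nurse-hours of Maternity fit (value 28) → 21 remain.
Fill the last 21 nurse-hours with part of Cardio: 21/30 of it earns 12.6.
Total value = 133.6.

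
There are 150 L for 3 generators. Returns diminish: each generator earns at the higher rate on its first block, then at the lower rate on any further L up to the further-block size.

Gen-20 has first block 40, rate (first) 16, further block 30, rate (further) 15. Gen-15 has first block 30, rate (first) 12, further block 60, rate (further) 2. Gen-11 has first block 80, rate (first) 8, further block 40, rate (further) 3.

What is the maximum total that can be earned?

Order all 6 blocks by rate: Gen-20/tier1 16 > Gen-20/tier2 15 > Gen-15/tier1 12 > Gen-11/tier1 8 > Gen-11/tier2 3 > Gen-15/tier2 2.
Gen-20/tier1 (16): +40 — 110 left.
Gen-20 tier2 at 15: fill all 30 — 80 left.
Fill Gen-15 tier1 block (30 at 12) — 50 left.
50 remain; put them into Gen-11 tier1 at 8.
Total = 16×40 + 15×30 + 12×30 + 8×50 = 1850.

1850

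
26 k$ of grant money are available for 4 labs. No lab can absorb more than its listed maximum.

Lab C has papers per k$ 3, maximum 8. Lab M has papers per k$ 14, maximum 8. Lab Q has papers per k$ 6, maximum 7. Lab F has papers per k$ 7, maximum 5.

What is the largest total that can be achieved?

Order the labs by papers per k$: Lab M 14 > Lab F 7 > Lab Q 6 > Lab C 3.
Give Lab M 8 to hit its cap of 8 → 18 left.
Lab F takes 5 to reach its cap of 5 → 13 left.
Lab Q: +7 to 7 (cap) → 6 left.
Only 6 left; Lab C takes them to reach 6.
Total = 3×6 + 14×8 + 6×7 + 7×5 = 207.

207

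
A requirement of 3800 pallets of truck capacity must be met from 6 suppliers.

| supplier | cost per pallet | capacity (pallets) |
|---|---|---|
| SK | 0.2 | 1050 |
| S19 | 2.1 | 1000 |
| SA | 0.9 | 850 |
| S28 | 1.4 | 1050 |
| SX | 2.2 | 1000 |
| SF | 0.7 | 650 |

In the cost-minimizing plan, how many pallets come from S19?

Cheapest first:
SK (0.2): use full 1050 ; 2750 pallets to go.
Take 650 from SF at 0.7 ; need 2100 more.
SA at 0.9: take all 850 pallets ; 1250 still needed.
Take 1050 from S28 at 1.4 ; need 200 more.
S19 (2.1): take the remaining 200 ; done.
SX: unused.

200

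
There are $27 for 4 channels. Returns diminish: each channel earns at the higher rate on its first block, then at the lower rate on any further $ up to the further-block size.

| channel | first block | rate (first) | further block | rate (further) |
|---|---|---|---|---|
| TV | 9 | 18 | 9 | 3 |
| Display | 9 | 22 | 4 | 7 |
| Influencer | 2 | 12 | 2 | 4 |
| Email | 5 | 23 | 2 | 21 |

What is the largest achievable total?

541

Treat each block as its own option and order by rate: Email/T1 23 > Display/T1 22 > Email/T2 21 > TV/T1 18 > Influencer/T1 12 > Display/T2 7 > Influencer/T2 4 > TV/T2 3.
Fill Email T1 block (5 at 23) → 22 left.
Display/T1 (22): +9 → 13 left.
Email T2 at 21: fill all 2 → 11 left.
TV/T1 (18): +9 → 2 left.
Influencer T1 at 12: fill all 2 → 0 left.
Total = 23×5 + 22×9 + 21×2 + 18×9 + 12×2 = 541.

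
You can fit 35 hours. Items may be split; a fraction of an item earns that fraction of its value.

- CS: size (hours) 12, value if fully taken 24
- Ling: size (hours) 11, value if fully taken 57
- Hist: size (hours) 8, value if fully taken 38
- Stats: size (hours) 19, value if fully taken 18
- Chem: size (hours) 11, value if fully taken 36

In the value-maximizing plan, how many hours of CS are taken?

5

Rank by value-to-size ratio: Ling 57/11≈5.18, Hist 38/8≈4.75, Chem 36/11≈3.27, CS 24/12≈2, Stats 18/19≈0.947.
Take all of Ling (11 hours, value 57) — 24 hours left.
All 8 hours of Hist fit (value 38) — 16 remain.
All 11 hours of Chem fit (value 36) — 5 remain.
Only 5 hours remain; take 5/12 of CS for value 24×5/12 = 10.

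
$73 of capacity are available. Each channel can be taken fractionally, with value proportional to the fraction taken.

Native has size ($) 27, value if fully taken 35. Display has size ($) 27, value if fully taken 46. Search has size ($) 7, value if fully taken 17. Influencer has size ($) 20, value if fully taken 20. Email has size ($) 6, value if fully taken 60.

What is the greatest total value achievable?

Best value per unit of size first: Email 60/6≈10, Search 17/7≈2.43, Display 46/27≈1.7, Native 35/27≈1.3, Influencer 20/20≈1.
All 6 $ of Email fit (value 60) → 67 remain.
Take all of Search (7 $, value 17) → 60 $ left.
All 27 $ of Display fit (value 46) → 33 remain.
Native: take in full, 27 $ for value 35 → 6 left.
Fill the last 6 $ with part of Influencer: 6/20 of it earns 6.
Total value = 164.

164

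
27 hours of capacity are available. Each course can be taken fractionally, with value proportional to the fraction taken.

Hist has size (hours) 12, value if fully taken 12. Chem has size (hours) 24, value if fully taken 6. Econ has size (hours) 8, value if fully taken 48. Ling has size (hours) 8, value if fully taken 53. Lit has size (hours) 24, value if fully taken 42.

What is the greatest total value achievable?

Best value per unit of size first: Ling 53/8≈6.62, Econ 48/8≈6, Lit 42/24≈1.75, Hist 12/12≈1, Chem 6/24≈0.25.
Take all of Ling (8 hours, value 53) → 19 hours left.
All 8 hours of Econ fit (value 48) → 11 remain.
Only 11 hours remain; take 11/24 of Lit for value 42×11/24 = 19.25.
Total value = 120.25.

120.25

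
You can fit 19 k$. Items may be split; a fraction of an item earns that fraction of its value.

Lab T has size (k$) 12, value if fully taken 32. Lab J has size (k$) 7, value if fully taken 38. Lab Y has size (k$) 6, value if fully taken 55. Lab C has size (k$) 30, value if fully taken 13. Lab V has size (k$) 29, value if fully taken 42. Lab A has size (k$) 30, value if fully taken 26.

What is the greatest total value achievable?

Best value per unit of size first: Lab Y 55/6≈9.17, Lab J 38/7≈5.43, Lab T 32/12≈2.67, Lab V 42/29≈1.45, Lab A 26/30≈0.867, Lab C 13/30≈0.433.
All 6 k$ of Lab Y fit (value 55) ; 13 remain.
Take all of Lab J (7 k$, value 38) ; 6 k$ left.
Fill the last 6 k$ with part of Lab T: 6/12 of it earns 16.
Total value = 109.

109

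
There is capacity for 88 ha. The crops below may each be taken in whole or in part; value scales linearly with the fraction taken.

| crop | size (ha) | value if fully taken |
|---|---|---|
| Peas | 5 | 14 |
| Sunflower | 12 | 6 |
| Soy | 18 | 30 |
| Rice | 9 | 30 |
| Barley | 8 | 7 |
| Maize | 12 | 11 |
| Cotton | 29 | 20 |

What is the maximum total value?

Rank by value-to-size ratio: Rice 30/9≈3.33, Peas 14/5≈2.8, Soy 30/18≈1.67, Maize 11/12≈0.917, Barley 7/8≈0.875, Cotton 20/29≈0.69, Sunflower 6/12≈0.5.
All 9 ha of Rice fit (value 30) — 79 remain.
All 5 ha of Peas fit (value 14) — 74 remain.
Soy: take in full, 18 ha for value 30 — 56 left.
All 12 ha of Maize fit (value 11) — 44 remain.
Barley: take in full, 8 ha for value 7 — 36 left.
Cotton: take in full, 29 ha for value 20 — 7 left.
Fill the last 7 ha with part of Sunflower: 7/12 of it earns 3.5.
Total value = 115.5.

115.5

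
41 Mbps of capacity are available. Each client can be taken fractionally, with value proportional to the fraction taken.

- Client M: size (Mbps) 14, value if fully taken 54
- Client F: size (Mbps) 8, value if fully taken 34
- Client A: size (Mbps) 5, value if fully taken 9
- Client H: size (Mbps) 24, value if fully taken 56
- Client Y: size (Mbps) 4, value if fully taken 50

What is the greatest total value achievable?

173

Rank by value-to-size ratio: Client Y 50/4≈12.5, Client F 34/8≈4.25, Client M 54/14≈3.86, Client H 56/24≈2.33, Client A 9/5≈1.8.
All 4 Mbps of Client Y fit (value 50) → 37 remain.
Client F: take in full, 8 Mbps for value 34 → 29 left.
Take all of Client M (14 Mbps, value 54) → 15 Mbps left.
15 Mbps left: a 15/24 share of Client H gives 56×15/24 = 35.
Total value = 173.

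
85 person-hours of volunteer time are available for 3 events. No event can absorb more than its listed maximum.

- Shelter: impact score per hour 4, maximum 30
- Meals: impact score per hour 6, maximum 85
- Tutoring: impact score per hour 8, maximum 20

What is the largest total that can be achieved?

550

Order the events by impact score per hour: Tutoring 8 > Meals 6 > Shelter 4.
Give Tutoring 20 to hit its cap of 20 — 65 left.
Meals has room for 85 but only 65 remain, so it gets 65.
Total = 6×65 + 8×20 = 550.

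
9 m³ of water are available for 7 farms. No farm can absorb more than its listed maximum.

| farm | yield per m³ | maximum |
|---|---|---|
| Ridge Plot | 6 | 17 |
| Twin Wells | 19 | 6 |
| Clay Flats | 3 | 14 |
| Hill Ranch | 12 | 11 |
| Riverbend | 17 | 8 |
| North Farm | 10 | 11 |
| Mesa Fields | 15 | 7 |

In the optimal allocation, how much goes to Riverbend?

Highest yield per m³ first: Twin Wells 19 > Riverbend 17 > Mesa Fields 15 > Hill Ranch 12 > North Farm 10 > Ridge Plot 6 > Clay Flats 3.
Twin Wells: +6 to 6 (cap) ; 3 left.
Riverbend: +3 (room for 8) → 3. Pool exhausted.

3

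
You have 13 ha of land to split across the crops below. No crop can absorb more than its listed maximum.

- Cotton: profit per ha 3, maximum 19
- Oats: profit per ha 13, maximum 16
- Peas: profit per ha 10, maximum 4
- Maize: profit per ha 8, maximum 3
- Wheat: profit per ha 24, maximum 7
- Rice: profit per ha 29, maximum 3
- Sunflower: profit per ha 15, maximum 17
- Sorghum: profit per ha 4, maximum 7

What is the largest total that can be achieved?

300

Order the crops by profit per ha: Rice 29 > Wheat 24 > Sunflower 15 > Oats 13 > Peas 10 > Maize 8 > Sorghum 4 > Cotton 3.
Rice takes 3 to reach its cap of 3 ; 10 left.
Give Wheat 7 to hit its cap of 7 ; 3 left.
Only 3 left; Sunflower takes them to reach 3.
Total = 24×7 + 29×3 + 15×3 = 300.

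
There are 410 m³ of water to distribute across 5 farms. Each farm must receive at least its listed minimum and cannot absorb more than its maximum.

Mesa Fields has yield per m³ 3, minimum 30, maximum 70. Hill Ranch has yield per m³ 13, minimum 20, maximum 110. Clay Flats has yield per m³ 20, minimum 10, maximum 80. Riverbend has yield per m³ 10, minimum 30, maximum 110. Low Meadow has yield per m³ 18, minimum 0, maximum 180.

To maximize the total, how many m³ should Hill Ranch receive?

90

Meeting every minimum uses 30+20+10+30+0 = 90 m³, leaving 320.
Highest yield per m³ first: Clay Flats 20 > Low Meadow 18 > Hill Ranch 13 > Riverbend 10 > Mesa Fields 3.
Clay Flats takes 70 more to reach its cap of 80 → 250 left.
Give Low Meadow 180 more to hit its cap of 180 → 70 left.
Hill Ranch has room for 90 more but only 70 remain, so it gets 90.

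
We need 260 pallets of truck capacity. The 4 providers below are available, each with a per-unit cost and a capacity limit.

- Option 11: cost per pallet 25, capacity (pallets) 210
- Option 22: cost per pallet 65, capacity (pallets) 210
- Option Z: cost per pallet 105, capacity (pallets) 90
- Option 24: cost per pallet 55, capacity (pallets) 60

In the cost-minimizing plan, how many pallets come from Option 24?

50

Cheapest first:
Option 11 at 25: take all 210 pallets ; 50 still needed.
Take 50 from Option 24 at 55 to finish.
Option 22, Option Z: unused.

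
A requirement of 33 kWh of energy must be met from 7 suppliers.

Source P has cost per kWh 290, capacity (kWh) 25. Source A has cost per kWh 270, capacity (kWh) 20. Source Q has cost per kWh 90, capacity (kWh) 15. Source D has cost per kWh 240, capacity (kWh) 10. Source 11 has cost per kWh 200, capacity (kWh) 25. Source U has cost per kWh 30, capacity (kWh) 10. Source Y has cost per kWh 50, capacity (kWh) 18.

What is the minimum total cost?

Fill from the cheapest supplier first.
Take 10 from Source U at 30 — need 23 more.
Take 18 from Source Y at 50 — need 5 more.
Source Q at 90: take 5 of its 15 — requirement met.
Source 11, Source D, Source A, Source P: unused.
Cost = 10×30 + 18×50 + 5×90 = 1650.

1650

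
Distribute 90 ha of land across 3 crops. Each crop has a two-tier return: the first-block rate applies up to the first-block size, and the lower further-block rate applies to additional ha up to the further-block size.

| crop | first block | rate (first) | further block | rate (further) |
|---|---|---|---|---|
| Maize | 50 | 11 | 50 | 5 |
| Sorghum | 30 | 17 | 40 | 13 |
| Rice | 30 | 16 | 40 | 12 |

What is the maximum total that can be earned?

1380

Treat each block as its own option and order by rate: Sorghum/first 17 > Rice/first 16 > Sorghum/second 13 > Rice/second 12 > Maize/first 11 > Maize/second 5.
Sorghum first at 17: fill all 30 ; 60 left.
Rice first at 16: fill all 30 ; 30 left.
Sorghum/second: +30 of 40 at 13; pool empty.
Total = 17×30 + 16×30 + 13×30 = 1380.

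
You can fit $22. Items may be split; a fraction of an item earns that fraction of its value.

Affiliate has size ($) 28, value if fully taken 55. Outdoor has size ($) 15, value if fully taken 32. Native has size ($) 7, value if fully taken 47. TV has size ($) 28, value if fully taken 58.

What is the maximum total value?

Sort by value density: Native 47/7≈6.71, Outdoor 32/15≈2.13, TV 58/28≈2.07, Affiliate 55/28≈1.96.
Native: take in full, 7 $ for value 47 ; 15 left.
Take all of Outdoor (15 $, value 32) ; 0 $ left.
Total value = 79.

79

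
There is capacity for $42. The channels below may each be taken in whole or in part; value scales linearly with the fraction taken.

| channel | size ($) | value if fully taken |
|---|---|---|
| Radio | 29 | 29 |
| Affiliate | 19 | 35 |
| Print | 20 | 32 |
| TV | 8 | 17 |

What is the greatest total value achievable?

76

Best value per unit of size first: TV 17/8≈2.12, Affiliate 35/19≈1.84, Print 32/20≈1.6, Radio 29/29≈1.
All 8 $ of TV fit (value 17) ; 34 remain.
Affiliate: take in full, 19 $ for value 35 ; 15 left.
Fill the last 15 $ with part of Print: 15/20 of it earns 24.
Total value = 76.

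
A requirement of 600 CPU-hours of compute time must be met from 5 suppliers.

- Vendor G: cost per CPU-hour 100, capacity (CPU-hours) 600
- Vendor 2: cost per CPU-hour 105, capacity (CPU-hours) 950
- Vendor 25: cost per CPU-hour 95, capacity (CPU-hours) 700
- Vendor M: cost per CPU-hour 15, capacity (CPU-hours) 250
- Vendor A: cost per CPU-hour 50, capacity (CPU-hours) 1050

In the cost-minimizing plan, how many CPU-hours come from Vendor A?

350

Use suppliers in increasing cost order.
Vendor M at 15: take all 250 CPU-hours → 350 still needed.
Vendor A at 50: take 350 of its 1050 → requirement met.
Vendor 25, Vendor G, Vendor 2: unused.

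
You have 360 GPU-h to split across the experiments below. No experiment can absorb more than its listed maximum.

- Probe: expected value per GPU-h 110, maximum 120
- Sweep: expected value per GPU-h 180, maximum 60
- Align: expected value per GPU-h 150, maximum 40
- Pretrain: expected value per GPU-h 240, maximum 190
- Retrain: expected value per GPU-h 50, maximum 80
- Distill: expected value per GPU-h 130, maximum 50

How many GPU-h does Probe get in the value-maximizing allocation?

20

Rank by expected value per GPU-h: Pretrain 240 > Sweep 180 > Align 150 > Distill 130 > Probe 110 > Retrain 50.
Pretrain takes 190 to reach its cap of 190 ; 170 left.
Sweep: +60 to 60 (cap) ; 110 left.
Align takes 40 to reach its cap of 40 ; 70 left.
Distill: +50 to 50 (cap) ; 20 left.
Only 20 left; Probe takes them to reach 20.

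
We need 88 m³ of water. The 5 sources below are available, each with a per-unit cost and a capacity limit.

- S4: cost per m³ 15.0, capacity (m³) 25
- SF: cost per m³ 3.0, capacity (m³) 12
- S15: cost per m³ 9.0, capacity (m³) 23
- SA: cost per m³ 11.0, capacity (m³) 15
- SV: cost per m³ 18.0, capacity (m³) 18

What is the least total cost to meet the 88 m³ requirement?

Use sources in increasing cost order.
SF (3.0): use full 12 → 76 m³ to go.
Take 23 from S15 at 9.0 → need 53 more.
SA at 11.0: take all 15 m³ → 38 still needed.
Take 25 from S4 at 15.0 → need 13 more.
SV (18.0): take the remaining 13 → done.
Cost = 12×3.0 + 23×9.0 + 15×11.0 + 25×15.0 + 13×18.0 = 1017.

1017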